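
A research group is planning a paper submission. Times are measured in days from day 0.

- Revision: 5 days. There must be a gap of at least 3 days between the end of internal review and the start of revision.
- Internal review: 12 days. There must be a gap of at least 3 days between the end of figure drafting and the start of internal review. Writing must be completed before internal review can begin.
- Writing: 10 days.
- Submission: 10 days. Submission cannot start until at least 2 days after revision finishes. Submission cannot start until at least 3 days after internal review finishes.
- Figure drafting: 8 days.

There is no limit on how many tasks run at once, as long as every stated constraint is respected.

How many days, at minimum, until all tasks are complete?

Writing can start immediately at day 0; it finishes at day 10.
Nothing blocks figure drafting, so it runs from day 0 to day 8.
Internal review cannot start until figure drafting (finishes day 8, plus 3-day gap → day 11); writing (finishes day 10). The controlling bound is day 11, so internal review finishes at 11 + 12 = day 23.
Revision cannot begin until internal review (finishes day 23, plus 3-day gap → day 26). It runs from day 26 to 26 + 5 = day 31.
Submission has to wait for revision (finishes day 31, plus 2-day gap → day 33); internal review (finishes day 23, plus 3-day gap → day 26). The latest of these is day 33, so submission runs day 33 to 33 + 10 = day 43.
All tasks are finished once the last one completes. Finish times: Figure drafting at 8, Writing at 10, Internal review at 23, Revision at 31, Submission at 43. The latest is day 43.

43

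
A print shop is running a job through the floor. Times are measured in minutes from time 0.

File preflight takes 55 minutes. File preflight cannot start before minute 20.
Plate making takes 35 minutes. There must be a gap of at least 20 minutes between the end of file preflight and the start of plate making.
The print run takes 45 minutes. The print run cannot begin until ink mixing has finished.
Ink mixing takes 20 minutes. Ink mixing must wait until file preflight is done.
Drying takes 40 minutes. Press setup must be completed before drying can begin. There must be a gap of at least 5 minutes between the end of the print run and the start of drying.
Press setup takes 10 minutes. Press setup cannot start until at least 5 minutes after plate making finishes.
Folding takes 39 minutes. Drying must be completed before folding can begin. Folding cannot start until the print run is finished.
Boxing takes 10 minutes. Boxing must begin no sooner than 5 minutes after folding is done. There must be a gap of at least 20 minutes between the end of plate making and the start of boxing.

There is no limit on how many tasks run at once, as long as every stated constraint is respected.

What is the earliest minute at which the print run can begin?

After its own release at minute 20, file preflight can start at minute 20 and finishes at minute 75.
Ink mixing waits on file preflight (finishes minute 75), so it starts at minute 75 and finishes at 75 + 20 = minute 95.
The print run waits on ink mixing (finishes minute 95), so the earliest it can start is minute 95.

95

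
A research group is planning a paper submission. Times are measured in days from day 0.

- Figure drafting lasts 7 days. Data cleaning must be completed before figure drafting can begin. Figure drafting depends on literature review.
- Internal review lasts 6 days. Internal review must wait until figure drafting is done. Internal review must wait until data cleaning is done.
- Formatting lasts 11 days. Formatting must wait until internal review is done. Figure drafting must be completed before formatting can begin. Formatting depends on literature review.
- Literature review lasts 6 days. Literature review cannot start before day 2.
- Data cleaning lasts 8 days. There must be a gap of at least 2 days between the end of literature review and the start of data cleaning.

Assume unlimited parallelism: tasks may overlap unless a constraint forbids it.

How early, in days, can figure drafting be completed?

25

Literature review cannot begin until its own release at day 2. It runs from day 2 to 2 + 6 = day 8.
Data cleaning cannot begin until literature review (finishes day 8, plus 2-day gap → day 10). It runs from day 10 to 10 + 8 = day 18.
For figure drafting: data cleaning (finishes day 18); literature review (finishes day 8). Taking the maximum gives a start of day 18, and it finishes at 18 + 7 = day 25.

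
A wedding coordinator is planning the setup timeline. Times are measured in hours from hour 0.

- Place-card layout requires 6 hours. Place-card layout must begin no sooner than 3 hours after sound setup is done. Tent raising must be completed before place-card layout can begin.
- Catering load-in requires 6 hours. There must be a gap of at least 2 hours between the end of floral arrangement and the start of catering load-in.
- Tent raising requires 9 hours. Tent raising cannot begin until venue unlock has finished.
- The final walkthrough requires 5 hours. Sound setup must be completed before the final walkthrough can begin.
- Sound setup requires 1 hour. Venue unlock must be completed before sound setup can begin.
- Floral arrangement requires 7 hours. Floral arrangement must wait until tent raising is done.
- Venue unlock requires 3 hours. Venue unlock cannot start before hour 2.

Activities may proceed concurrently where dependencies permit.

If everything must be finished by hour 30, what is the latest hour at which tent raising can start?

6

Nothing follows catering load-in; the deadline of hour 30 is its only limit. It must start by 30 − 6 = hour 24.
Since catering load-in (must start by hour 24, minus 2-hour gap → hour 22) depends on it, floral arrangement must finish by hour 22. Backing off its 7-hour duration gives a latest start of hour 15.
Nothing follows place-card layout; the deadline of hour 30 is its only limit. It must start by 30 − 6 = hour 24.
Tent raising has several dependents: floral arrangement (must start by hour 15); place-card layout (must start by hour 24). The earliest of those limits is hour 15, so tent raising must start by 15 − 9 = hour 6.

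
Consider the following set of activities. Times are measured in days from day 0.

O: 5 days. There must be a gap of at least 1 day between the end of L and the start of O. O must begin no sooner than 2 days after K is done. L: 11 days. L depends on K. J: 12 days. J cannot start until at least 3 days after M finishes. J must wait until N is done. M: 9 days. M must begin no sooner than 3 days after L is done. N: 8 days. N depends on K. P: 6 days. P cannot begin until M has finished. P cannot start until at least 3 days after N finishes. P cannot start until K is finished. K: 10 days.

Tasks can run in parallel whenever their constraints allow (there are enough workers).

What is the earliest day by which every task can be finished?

48

K has no prerequisites, so it starts at day 0 and finishes at day 10.
N waits on K (finishes day 10), so it starts at day 10 and finishes at 10 + 8 = day 18.
L cannot begin until K (finishes day 10). It runs from day 10 to 10 + 11 = day 21.
O needs all of L (finishes day 21, plus 1-day gap → day 22); K (finishes day 10, plus 2-day gap → day 12). That puts its earliest start at day 22; it finishes at 22 + 5 = day 27.
M waits on L (finishes day 21, plus 3-day gap → day 24), so it starts at day 24 and finishes at 24 + 9 = day 33.
P cannot start until M (finishes day 33); N (finishes day 18, plus 3-day gap → day 21); K (finishes day 10). The controlling bound is day 33, so P finishes at 33 + 6 = day 39.
J cannot start until M (finishes day 33, plus 3-day gap → day 36); N (finishes day 18). The controlling bound is day 36, so J finishes at 36 + 12 = day 48.
All tasks are finished once the last one completes. Finish times: J at 48, K at 10, L at 21, M at 33, N at 18, O at 27, P at 39. The latest is day 48.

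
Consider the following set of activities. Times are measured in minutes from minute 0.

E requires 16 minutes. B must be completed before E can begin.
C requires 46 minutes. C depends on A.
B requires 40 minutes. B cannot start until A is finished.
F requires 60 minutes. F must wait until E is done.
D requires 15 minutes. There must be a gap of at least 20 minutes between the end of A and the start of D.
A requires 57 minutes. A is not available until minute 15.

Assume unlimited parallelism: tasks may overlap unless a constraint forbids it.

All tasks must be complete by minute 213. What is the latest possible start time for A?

Nothing follows F; the deadline of minute 213 is its only limit. It must start by 213 − 60 = minute 153.
E must finish before F (must start by minute 153). With a 16-minute duration, E must start by 153 − 16 = minute 137.
B feeds into E (must start by minute 137); so B must finish by minute 137 and therefore start by minute 97.
C has no dependents, so it just needs to finish by minute 213. Starting by 213 − 46 = minute 167 achieves that.
Nothing follows D; the deadline of minute 213 is its only limit. It must start by 213 − 15 = minute 198.
A has several dependents: B (must start by minute 97); C (must start by minute 167); D (must start by minute 198, minus 20-minute gap → minute 178). The earliest of those limits is minute 97, so A must start by 97 − 57 = minute 40.

40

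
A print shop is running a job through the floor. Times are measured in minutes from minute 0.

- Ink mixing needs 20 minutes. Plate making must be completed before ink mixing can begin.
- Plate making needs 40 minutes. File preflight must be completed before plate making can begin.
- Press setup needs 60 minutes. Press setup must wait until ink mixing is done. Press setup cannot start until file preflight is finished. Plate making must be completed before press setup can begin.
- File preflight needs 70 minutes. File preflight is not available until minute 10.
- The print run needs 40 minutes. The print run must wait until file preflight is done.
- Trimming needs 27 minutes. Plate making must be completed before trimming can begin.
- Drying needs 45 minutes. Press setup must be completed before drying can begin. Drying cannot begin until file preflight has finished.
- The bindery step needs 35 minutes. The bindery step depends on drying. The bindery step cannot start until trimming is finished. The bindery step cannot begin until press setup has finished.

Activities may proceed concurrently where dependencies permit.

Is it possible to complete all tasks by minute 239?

File preflight cannot begin until its own release at minute 10. It runs from minute 10 to 10 + 70 = minute 80.
The print run cannot begin until file preflight (finishes minute 80). It runs from minute 80 to 80 + 40 = minute 120.
After file preflight (finishes minute 80), plate making can start at minute 80 and finishes at minute 120.
Trimming cannot begin until plate making (finishes minute 120). It runs from minute 120 to 120 + 27 = minute 147.
Ink mixing cannot begin until plate making (finishes minute 120). It runs from minute 120 to 120 + 20 = minute 140.
For press setup: ink mixing (finishes minute 140); file preflight (finishes minute 80); plate making (finishes minute 120). Taking the maximum gives a start of minute 140, and it finishes at 140 + 60 = minute 200.
Drying needs all of press setup (finishes minute 200); file preflight (finishes minute 80). That puts its earliest start at minute 200; it finishes at 200 + 45 = minute 245.
The bindery step cannot start until drying (finishes minute 245); trimming (finishes minute 147); press setup (finishes minute 200). The controlling bound is minute 245, so the bindery step finishes at 245 + 35 = minute 280.
The earliest everything can be done is minute 280, which is after the deadline of 239, so it is not possible.

No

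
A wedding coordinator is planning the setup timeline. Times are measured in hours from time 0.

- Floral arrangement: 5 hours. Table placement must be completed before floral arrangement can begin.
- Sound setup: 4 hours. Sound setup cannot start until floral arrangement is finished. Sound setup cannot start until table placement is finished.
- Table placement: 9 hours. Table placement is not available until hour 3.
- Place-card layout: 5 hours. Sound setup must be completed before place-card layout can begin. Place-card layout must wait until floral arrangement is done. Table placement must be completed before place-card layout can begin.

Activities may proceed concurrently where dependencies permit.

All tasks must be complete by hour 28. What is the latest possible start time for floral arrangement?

Place-card layout has no dependents, so it just needs to finish by hour 28. Starting by 28 − 5 = hour 23 achieves that.
Sound setup feeds into place-card layout (must start by hour 23); so sound setup must finish by hour 23 and therefore start by hour 19.
Floral arrangement has several dependents: sound setup (must start by hour 19); place-card layout (must start by hour 23). The earliest of those limits is hour 19, so floral arrangement must start by 19 − 5 = hour 14.

14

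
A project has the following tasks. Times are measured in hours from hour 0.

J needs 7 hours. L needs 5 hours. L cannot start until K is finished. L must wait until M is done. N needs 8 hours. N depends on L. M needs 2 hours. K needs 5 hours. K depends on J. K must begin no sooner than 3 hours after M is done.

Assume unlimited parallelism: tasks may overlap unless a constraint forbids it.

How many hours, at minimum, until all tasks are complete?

Nothing blocks M, so it runs from hour 0 to hour 2.
J can start immediately at hour 0; it finishes at hour 7.
K cannot start until J (finishes hour 7); M (finishes hour 2, plus 3-hour gap → hour 5). The controlling bound is hour 7, so K finishes at 7 + 5 = hour 12.
L has to wait for K (finishes hour 12); M (finishes hour 2). The latest of these is hour 12, so L runs hour 12 to 12 + 5 = hour 17.
N waits on L (finishes hour 17), so it starts at hour 17 and finishes at 17 + 8 = hour 25.
All tasks are finished once the last one completes. Finish times: J at 7, K at 12, L at 17, M at 2, N at 25. The latest is hour 25.

25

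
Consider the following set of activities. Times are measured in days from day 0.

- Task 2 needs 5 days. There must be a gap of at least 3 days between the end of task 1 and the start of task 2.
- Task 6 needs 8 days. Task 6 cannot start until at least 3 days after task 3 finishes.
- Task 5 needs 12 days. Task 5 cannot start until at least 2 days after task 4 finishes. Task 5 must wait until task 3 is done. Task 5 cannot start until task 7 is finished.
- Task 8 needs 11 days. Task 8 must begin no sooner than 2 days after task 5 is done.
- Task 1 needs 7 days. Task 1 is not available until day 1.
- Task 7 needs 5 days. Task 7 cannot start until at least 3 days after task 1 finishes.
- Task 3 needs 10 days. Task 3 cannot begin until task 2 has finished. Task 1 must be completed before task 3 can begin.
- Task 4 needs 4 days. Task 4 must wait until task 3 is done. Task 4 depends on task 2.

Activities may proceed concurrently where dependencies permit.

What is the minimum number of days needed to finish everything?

Task 1 waits on its own release at day 1, so it starts at day 1 and finishes at 1 + 7 = day 8.
After task 1 (finishes day 8, plus 3-day gap → day 11), task 7 can start at day 11 and finishes at day 16.
Task 2 waits on task 1 (finishes day 8, plus 3-day gap → day 11), so it starts at day 11 and finishes at 11 + 5 = day 16.
Task 3 needs all of task 2 (finishes day 16); task 1 (finishes day 8). That puts its earliest start at day 16; it finishes at 16 + 10 = day 26.
Task 6 waits on task 3 (finishes day 26, plus 3-day gap → day 29), so it starts at day 29 and finishes at 29 + 8 = day 37.
Task 4 needs all of task 3 (finishes day 26); task 2 (finishes day 16). That puts its earliest start at day 26; it finishes at 26 + 4 = day 30.
Task 5 needs all of task 4 (finishes day 30, plus 2-day gap → day 32); task 3 (finishes day 26); task 7 (finishes day 16). That puts its earliest start at day 32; it finishes at 32 + 12 = day 44.
Task 8 cannot begin until task 5 (finishes day 44, plus 2-day gap → day 46). It runs from day 46 to 46 + 11 = day 57.
All tasks are finished once the last one completes. Finish times: Task 1 at 8, Task 2 at 16, Task 3 at 26, Task 4 at 30, Task 5 at 44, Task 6 at 37, Task 7 at 16, Task 8 at 57. The latest is day 57.

57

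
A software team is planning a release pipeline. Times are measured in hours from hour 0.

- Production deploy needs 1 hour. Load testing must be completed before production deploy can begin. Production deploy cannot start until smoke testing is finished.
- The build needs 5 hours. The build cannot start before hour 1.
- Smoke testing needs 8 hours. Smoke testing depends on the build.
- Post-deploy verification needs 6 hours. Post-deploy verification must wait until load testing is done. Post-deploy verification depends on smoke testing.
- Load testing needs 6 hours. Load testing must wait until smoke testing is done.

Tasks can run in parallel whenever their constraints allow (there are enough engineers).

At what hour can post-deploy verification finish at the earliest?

26

The build cannot begin until its own release at hour 1. It runs from hour 1 to 1 + 5 = hour 6.
After the build (finishes hour 6), smoke testing can start at hour 6 and finishes at hour 14.
Load testing cannot begin until smoke testing (finishes hour 14). It runs from hour 14 to 14 + 6 = hour 20.
Post-deploy verification has to wait for load testing (finishes hour 20); smoke testing (finishes hour 14). The latest of these is hour 20, so post-deploy verification runs hour 20 to 20 + 6 = hour 26.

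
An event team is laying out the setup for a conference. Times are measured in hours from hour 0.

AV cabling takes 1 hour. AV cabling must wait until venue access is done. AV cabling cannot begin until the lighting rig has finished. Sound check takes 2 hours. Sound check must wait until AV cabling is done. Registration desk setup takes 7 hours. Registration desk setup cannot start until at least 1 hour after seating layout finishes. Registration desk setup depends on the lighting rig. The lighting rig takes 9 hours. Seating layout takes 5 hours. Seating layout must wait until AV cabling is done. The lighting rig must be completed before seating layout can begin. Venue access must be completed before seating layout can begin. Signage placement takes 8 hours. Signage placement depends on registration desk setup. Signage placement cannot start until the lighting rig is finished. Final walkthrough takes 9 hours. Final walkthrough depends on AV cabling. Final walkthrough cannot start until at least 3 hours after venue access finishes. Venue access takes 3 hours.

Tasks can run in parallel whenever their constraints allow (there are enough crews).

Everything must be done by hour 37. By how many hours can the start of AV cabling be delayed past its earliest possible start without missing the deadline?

6

The lighting rig can start immediately at hour 0; it finishes at hour 9.
Nothing blocks venue access, so it runs from hour 0 to hour 3.
AV cabling cannot start until venue access (finishes hour 3); the lighting rig (finishes hour 9). The controlling bound is hour 9, so AV cabling finishes at 9 + 1 = hour 10.

Working backward from the deadline:
To finish by hour 37, signage placement (duration 8) must start no later than hour 29.
Registration desk setup feeds into signage placement (must start by hour 29); so registration desk setup must finish by hour 29 and therefore start by hour 22.
Seating layout feeds into registration desk setup (must start by hour 22, minus 1-hour gap → hour 21); so seating layout must finish by hour 21 and therefore start by hour 16.
Nothing follows sound check; the deadline of hour 37 is its only limit. It must start by 37 − 2 = hour 35.
Nothing follows final walkthrough; the deadline of hour 37 is its only limit. It must start by 37 − 9 = hour 28.
AV cabling has several dependents: seating layout (must start by hour 16); sound check (must start by hour 35); final walkthrough (must start by hour 28). The earliest of those limits is hour 16, so AV cabling must start by 16 − 1 = hour 15.
So AV cabling can start as early as hour 9 and as late as hour 15, giving 15 − 9 = 6 hours of slack.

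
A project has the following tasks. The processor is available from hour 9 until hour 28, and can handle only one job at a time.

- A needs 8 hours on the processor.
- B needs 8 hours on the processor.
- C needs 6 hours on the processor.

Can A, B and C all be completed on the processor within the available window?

No

The processor window is 28 − 9 = 19 hours.
Running back to back, the jobs need 8 + 8 + 6 = 22 hours on the processor.
Since 22 > 19, they cannot all fit.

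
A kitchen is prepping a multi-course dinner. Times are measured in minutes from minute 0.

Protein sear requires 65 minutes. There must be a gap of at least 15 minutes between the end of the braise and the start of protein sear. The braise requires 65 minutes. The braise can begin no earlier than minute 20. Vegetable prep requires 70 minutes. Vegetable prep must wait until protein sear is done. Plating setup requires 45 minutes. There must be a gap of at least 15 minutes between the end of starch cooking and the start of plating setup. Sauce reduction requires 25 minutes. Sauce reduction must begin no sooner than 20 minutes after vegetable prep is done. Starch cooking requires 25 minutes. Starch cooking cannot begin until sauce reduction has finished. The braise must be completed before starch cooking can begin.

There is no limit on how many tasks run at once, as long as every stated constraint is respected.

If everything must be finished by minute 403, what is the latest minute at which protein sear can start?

Plating setup has no dependents, so it just needs to finish by minute 403. Starting by 403 − 45 = minute 358 achieves that.
Starch cooking feeds into plating setup (must start by minute 358, minus 15-minute gap → minute 343); so starch cooking must finish by minute 343 and therefore start by minute 318.
Since starch cooking (must start by minute 318) depends on it, sauce reduction must finish by minute 318. Backing off its 25-minute duration gives a latest start of minute 293.
Vegetable prep has to be done before sauce reduction (must start by minute 293, minus 20-minute gap → minute 273). That means finishing by minute 273, i.e. starting by 273 − 70 = minute 203.
Protein sear feeds into vegetable prep (must start by minute 203); so protein sear must finish by minute 203 and therefore start by minute 138.

138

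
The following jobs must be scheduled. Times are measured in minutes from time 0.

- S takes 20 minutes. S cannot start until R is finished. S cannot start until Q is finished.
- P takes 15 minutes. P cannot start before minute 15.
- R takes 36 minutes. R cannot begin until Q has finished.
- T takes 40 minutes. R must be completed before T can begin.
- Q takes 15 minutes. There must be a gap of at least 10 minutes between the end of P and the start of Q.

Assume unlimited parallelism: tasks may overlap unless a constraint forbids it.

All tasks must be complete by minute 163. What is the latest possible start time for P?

47

S has no dependents, so it just needs to finish by minute 163. Starting by 163 − 20 = minute 143 achieves that.
To finish by minute 163, T (duration 40) must start no later than minute 123.
For R: S (must start by minute 143); T (must start by minute 123). The most restrictive is minute 123; with a 36-minute duration, R must start by minute 87.
Q must finish in time for R (must start by minute 87); S (must start by minute 143). The tightest is minute 87, so Q must start by 87 − 15 = minute 72.
P feeds into Q (must start by minute 72, minus 10-minute gap → minute 62); so P must finish by minute 62 and therefore start by minute 47.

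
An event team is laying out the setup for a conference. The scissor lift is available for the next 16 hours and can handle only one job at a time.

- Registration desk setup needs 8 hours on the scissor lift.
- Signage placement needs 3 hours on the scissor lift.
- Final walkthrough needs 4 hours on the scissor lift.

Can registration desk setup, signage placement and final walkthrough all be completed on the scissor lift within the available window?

Yes

Running back to back, the jobs need 8 + 3 + 4 = 15 hours on the scissor lift.
Since 15 ≤ 16, they fit within the window.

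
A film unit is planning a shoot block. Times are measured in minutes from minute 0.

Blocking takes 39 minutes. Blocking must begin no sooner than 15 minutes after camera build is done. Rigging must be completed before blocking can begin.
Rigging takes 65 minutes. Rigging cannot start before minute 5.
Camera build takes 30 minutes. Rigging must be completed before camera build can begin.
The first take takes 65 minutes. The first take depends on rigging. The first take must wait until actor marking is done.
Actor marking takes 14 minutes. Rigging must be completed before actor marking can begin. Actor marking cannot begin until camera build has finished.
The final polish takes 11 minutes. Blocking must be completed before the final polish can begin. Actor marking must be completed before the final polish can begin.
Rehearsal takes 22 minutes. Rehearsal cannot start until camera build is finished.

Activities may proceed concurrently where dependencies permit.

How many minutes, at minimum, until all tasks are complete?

Rigging waits on its own release at minute 5, so it starts at minute 5 and finishes at 5 + 65 = minute 70.
Camera build cannot begin until rigging (finishes minute 70). It runs from minute 70 to 70 + 30 = minute 100.
Rehearsal cannot begin until camera build (finishes minute 100). It runs from minute 100 to 100 + 22 = minute 122.
Actor marking needs all of rigging (finishes minute 70); camera build (finishes minute 100). That puts its earliest start at minute 100; it finishes at 100 + 14 = minute 114.
The first take has to wait for rigging (finishes minute 70); actor marking (finishes minute 114). The latest of these is minute 114, so the first take runs minute 114 to 114 + 65 = minute 179.
Blocking has to wait for camera build (finishes minute 100, plus 15-minute gap → minute 115); rigging (finishes minute 70). The latest of these is minute 115, so blocking runs minute 115 to 115 + 39 = minute 154.
The final polish cannot start until blocking (finishes minute 154); actor marking (finishes minute 114). The controlling bound is minute 154, so the final polish finishes at 154 + 11 = minute 165.
All tasks are finished once the last one completes. Finish times: Rigging at 70, Camera build at 100, Blocking at 154, Actor marking at 114, Rehearsal at 122, The final polish at 165, The first take at 179. The latest is minute 179.

179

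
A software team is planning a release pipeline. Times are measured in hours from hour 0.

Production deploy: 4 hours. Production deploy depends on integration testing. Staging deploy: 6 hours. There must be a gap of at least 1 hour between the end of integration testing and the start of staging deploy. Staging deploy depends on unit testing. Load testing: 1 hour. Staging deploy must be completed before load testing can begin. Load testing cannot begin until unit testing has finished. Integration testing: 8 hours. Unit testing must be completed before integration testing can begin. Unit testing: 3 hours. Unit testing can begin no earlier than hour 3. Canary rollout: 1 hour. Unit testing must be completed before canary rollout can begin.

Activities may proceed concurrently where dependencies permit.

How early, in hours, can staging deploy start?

15

After its own release at hour 3, unit testing can start at hour 3 and finishes at hour 6.
Integration testing cannot begin until unit testing (finishes hour 6). It runs from hour 6 to 6 + 8 = hour 14.
Staging deploy waits on integration testing (finishes hour 14, plus 1-hour gap → hour 15); unit testing (finishes hour 6). The latest of these is hour 15, which is the earliest staging deploy can start.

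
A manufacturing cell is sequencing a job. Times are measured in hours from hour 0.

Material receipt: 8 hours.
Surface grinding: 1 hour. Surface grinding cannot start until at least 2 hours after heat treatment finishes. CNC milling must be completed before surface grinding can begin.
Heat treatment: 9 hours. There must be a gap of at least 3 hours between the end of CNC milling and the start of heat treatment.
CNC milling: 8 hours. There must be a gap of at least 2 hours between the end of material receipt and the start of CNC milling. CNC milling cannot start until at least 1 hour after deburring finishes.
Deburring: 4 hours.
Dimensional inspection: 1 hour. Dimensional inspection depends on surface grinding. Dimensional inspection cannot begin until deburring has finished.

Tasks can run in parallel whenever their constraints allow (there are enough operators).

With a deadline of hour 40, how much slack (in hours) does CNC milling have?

6

Deburring has no prerequisites, so it starts at hour 0 and finishes at hour 4.
Nothing blocks material receipt, so it runs from hour 0 to hour 8.
For CNC milling: material receipt (finishes hour 8, plus 2-hour gap → hour 10); deburring (finishes hour 4, plus 1-hour gap → hour 5). Taking the maximum gives a start of hour 10, and it finishes at 10 + 8 = hour 18.

Working backward from the deadline:
Dimensional inspection has no dependents, so it just needs to finish by hour 40. Starting by 40 − 1 = hour 39 achieves that.
Surface grinding feeds into dimensional inspection (must start by hour 39); so surface grinding must finish by hour 39 and therefore start by hour 38.
Heat treatment has to be done before surface grinding (must start by hour 38, minus 2-hour gap → hour 36). That means finishing by hour 36, i.e. starting by 36 − 9 = hour 27.
CNC milling feeds heat treatment (must start by hour 27, minus 3-hour gap → hour 24); surface grinding (must start by hour 38). Taking the minimum, CNC milling must finish by hour 24 and start by 24 − 8 = hour 16.
So CNC milling can start as early as hour 10 and as late as hour 16, giving 16 − 10 = 6 hours of slack.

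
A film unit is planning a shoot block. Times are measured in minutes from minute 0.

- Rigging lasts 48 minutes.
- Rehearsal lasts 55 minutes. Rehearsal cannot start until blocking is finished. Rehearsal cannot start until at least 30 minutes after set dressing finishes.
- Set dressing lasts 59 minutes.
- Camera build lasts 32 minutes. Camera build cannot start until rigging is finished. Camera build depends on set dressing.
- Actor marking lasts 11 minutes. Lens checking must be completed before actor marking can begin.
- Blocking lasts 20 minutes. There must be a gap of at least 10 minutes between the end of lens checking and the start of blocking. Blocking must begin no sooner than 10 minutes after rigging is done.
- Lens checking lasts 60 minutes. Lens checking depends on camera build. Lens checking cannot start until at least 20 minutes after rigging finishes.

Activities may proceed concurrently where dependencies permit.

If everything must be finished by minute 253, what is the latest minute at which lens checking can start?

To finish by minute 253, rehearsal (duration 55) must start no later than minute 198.
Blocking feeds into rehearsal (must start by minute 198); so blocking must finish by minute 198 and therefore start by minute 178.
Nothing follows actor marking; the deadline of minute 253 is its only limit. It must start by 253 − 11 = minute 242.
Lens checking must finish in time for blocking (must start by minute 178, minus 10-minute gap → minute 168); actor marking (must start by minute 242). The tightest is minute 168, so lens checking must start by 168 − 60 = minute 108.

108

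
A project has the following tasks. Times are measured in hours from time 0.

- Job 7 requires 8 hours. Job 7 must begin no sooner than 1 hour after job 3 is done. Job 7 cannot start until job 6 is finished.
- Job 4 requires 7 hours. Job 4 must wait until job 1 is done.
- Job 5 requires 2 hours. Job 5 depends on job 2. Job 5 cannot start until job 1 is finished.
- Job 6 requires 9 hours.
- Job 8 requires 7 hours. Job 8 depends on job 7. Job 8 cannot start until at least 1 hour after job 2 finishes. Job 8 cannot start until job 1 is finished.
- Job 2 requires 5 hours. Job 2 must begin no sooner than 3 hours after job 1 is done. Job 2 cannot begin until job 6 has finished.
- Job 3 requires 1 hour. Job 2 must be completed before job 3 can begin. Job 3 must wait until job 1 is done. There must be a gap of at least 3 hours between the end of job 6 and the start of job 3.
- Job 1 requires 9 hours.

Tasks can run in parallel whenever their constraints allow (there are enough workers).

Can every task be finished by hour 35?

Yes

Job 6 has no prerequisites, so it starts at hour 0 and finishes at hour 9.
Job 1 can start immediately at hour 0; it finishes at hour 9.
After job 1 (finishes hour 9), job 4 can start at hour 9 and finishes at hour 16.
Job 2 has to wait for job 1 (finishes hour 9, plus 3-hour gap → hour 12); job 6 (finishes hour 9). The latest of these is hour 12, so job 2 runs hour 12 to 12 + 5 = hour 17.
For job 5: job 2 (finishes hour 17); job 1 (finishes hour 9). Taking the maximum gives a start of hour 17, and it finishes at 17 + 2 = hour 19.
Job 3 needs all of job 2 (finishes hour 17); job 1 (finishes hour 9); job 6 (finishes hour 9, plus 3-hour gap → hour 12). That puts its earliest start at hour 17; it finishes at 17 + 1 = hour 18.
For job 7: job 3 (finishes hour 18, plus 1-hour gap → hour 19); job 6 (finishes hour 9). Taking the maximum gives a start of hour 19, and it finishes at 19 + 8 = hour 27.
Job 8 has to wait for job 7 (finishes hour 27); job 2 (finishes hour 17, plus 1-hour gap → hour 18); job 1 (finishes hour 9). The latest of these is hour 27, so job 8 runs hour 27 to 27 + 7 = hour 34.
Every task is finished by hour 34, which is no later than the deadline of 35, so the schedule is feasible.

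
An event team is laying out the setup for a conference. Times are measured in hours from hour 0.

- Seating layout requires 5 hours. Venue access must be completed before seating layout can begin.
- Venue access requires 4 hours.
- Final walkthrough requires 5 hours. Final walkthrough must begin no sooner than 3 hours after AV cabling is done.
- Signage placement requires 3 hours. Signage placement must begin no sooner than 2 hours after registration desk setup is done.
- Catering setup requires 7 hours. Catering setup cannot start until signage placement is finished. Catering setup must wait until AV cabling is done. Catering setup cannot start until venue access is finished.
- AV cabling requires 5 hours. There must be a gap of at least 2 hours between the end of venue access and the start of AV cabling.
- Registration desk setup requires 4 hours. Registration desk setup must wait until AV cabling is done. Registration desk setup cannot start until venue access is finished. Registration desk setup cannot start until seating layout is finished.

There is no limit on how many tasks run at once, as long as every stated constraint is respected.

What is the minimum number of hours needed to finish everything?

Venue access can start immediately at hour 0; it finishes at hour 4.
Seating layout waits on venue access (finishes hour 4), so it starts at hour 4 and finishes at 4 + 5 = hour 9.
AV cabling waits on venue access (finishes hour 4, plus 2-hour gap → hour 6), so it starts at hour 6 and finishes at 6 + 5 = hour 11.
Final walkthrough waits on AV cabling (finishes hour 11, plus 3-hour gap → hour 14), so it starts at hour 14 and finishes at 14 + 5 = hour 19.
Registration desk setup needs all of AV cabling (finishes hour 11); venue access (finishes hour 4); seating layout (finishes hour 9). That puts its earliest start at hour 11; it finishes at 11 + 4 = hour 15.
Signage placement cannot begin until registration desk setup (finishes hour 15, plus 2-hour gap → hour 17). It runs from hour 17 to 17 + 3 = hour 20.
For catering setup: signage placement (finishes hour 20); AV cabling (finishes hour 11); venue access (finishes hour 4). Taking the maximum gives a start of hour 20, and it finishes at 20 + 7 = hour 27.
All tasks are finished once the last one completes. Finish times: Venue access at 4, AV cabling at 11, Seating layout at 9, Registration desk setup at 15, Signage placement at 20, Catering setup at 27, Final walkthrough at 19. The latest is hour 27.

27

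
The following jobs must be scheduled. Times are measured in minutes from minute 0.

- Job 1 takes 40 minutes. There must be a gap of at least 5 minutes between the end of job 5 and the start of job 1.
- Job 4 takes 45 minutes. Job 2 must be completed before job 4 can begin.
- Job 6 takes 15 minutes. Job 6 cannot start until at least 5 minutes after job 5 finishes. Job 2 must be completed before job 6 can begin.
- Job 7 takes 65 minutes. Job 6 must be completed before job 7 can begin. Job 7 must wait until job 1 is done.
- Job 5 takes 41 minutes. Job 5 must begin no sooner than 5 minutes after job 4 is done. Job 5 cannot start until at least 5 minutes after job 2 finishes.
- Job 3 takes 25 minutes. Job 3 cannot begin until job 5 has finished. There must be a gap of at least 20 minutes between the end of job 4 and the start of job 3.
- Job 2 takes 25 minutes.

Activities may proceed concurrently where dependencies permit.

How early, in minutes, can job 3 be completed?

Nothing blocks job 2, so it runs from minute 0 to minute 25.
Job 4 cannot begin until job 2 (finishes minute 25). It runs from minute 25 to 25 + 45 = minute 70.
Job 5 has to wait for job 4 (finishes minute 70, plus 5-minute gap → minute 75); job 2 (finishes minute 25, plus 5-minute gap → minute 30). The latest of these is minute 75, so job 5 runs minute 75 to 75 + 41 = minute 116.
Job 3 cannot start until job 5 (finishes minute 116); job 4 (finishes minute 70, plus 20-minute gap → minute 90). The controlling bound is minute 116, so job 3 finishes at 116 + 25 = minute 141.

141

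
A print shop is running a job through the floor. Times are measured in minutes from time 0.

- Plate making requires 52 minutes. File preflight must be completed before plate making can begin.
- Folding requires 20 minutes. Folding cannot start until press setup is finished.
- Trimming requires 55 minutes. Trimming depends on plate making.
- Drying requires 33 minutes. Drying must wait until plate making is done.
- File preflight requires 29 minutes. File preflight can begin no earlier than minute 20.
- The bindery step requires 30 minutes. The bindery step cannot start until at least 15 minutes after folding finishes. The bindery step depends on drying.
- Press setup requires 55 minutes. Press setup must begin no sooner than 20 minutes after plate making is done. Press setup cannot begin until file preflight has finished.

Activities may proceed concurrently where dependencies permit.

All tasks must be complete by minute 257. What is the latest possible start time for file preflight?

36

To finish by minute 257, the bindery step (duration 30) must start no later than minute 227.
Folding must finish before the bindery step (must start by minute 227, minus 15-minute gap → minute 212). With a 20-minute duration, folding must start by 212 − 20 = minute 192.
Since folding (must start by minute 192) depends on it, press setup must finish by minute 192. Backing off its 55-minute duration gives a latest start of minute 137.
Drying has to be done before the bindery step (must start by minute 227). That means finishing by minute 227, i.e. starting by 227 − 33 = minute 194.
Trimming has no dependents, so it just needs to finish by minute 257. Starting by 257 − 55 = minute 202 achieves that.
Plate making has several dependents: press setup (must start by minute 137, minus 20-minute gap → minute 117); drying (must start by minute 194); trimming (must start by minute 202). The earliest of those limits is minute 117, so plate making must start by 117 − 52 = minute 65.
File preflight feeds plate making (must start by minute 65); press setup (must start by minute 137). Taking the minimum, file preflight must finish by minute 65 and start by 65 − 29 = minute 36.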